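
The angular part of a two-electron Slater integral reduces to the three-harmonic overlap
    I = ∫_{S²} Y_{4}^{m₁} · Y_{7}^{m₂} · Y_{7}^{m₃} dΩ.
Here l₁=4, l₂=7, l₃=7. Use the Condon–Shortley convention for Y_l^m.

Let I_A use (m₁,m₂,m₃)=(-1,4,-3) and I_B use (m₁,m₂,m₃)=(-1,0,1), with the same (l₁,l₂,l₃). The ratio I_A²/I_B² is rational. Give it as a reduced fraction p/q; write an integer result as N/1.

Shared (l₁,l₂,l₃)=(4,7,7): N and (l;000)² cancel in I_A²/I_B².
A: Δ = 4!·4!·10!/19! = 1/58198140; Racah Σ t=1..4: t=1:−1/522547200 t=2:+1/8709120 t=3:−1/1935360 t=4:+1/4354560 = -13/74649600; ⇒ 3j(4 7 7; -1 4 -3)² = 91/11628, sgn -1
B: Δ = 4!·4!·10!/19! = 1/58198140; Racah Σ t=1..4: t=1:−1/2488320 t=2:+1/345600 t=3:−1/414720 t=4:+1/4354560 = 1/3225600; ⇒ 3j(4 7 7; -1 0 1)² = 81/92378, sgn +1
I_A²/I_B² = (91/11628)/(81/92378) = 13013/1458

13013/1458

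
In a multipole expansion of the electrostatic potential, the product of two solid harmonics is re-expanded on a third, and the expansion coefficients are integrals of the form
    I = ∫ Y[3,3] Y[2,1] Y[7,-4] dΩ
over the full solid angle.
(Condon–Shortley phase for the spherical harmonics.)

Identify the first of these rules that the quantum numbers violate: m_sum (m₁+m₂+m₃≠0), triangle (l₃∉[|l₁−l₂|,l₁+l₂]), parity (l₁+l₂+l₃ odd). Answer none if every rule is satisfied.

m₁+m₂+m₃ = 3 + 1 − 4 = 0  ✓
triangle: |3−2|=1 ≤ l₃=7 ≤ 3+2=5  ✗
parity: l₁+l₂+l₃ = 12 is even

triangle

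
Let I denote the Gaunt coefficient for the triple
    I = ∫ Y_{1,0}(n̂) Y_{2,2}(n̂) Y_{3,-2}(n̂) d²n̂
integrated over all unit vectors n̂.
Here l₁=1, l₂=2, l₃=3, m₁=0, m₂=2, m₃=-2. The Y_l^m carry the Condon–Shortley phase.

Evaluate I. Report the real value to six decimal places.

Checks pass: Σm=0; 6 even; l₃=3∈[1,3].
(2·1+1)(2·2+1)(2·3+1) = 105
Δ: 0! 2! 4! / 7! → 1/105
sum: t=0:+1/4 = 1/4
3j²(1 2 3; 0 0 0) = Δ·Π!·Σ² = 3/35  (sign -1)
sum: t=0:+1/24 = 1/24
3j²(1 2 3; 0 2 -2) = Δ·Π!·Σ² = 1/21  (sign -1)
combine: 4πI² = 105·3/35·1/21 = 3/7
take √, sign +1: I = 0.18467439

0.184674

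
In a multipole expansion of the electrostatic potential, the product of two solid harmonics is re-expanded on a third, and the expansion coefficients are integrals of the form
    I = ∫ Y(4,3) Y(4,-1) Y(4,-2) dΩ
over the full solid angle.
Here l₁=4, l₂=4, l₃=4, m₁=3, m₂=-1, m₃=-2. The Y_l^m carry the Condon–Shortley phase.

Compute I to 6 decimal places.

Checks pass: Σm=0; 12 even; l₃=4∈[0,8].
(2·4+1)(2·4+1)(2·4+1) = 729
Δ: 4! 4! 4! / 13! → 1/450450
sum: t=0:+1/13824 t=1:−1/216 t=2:+1/64 t=3:−1/216 t=4:+1/13824 = 5/768
3j²(4 4 4; 0 0 0) = Δ·Π!·Σ² = 18/1001  (sign +1)
sum: t=0:+1/864 t=1:−1/576 = -1/1728
3j²(4 4 4; 3 -1 -2) = Δ·Π!·Σ² = 5/1287  (sign -1)
combine: 4πI² = 729·18/1001·5/1287 = 7290/143143
take √, sign -1: I = -0.06366105

-0.063661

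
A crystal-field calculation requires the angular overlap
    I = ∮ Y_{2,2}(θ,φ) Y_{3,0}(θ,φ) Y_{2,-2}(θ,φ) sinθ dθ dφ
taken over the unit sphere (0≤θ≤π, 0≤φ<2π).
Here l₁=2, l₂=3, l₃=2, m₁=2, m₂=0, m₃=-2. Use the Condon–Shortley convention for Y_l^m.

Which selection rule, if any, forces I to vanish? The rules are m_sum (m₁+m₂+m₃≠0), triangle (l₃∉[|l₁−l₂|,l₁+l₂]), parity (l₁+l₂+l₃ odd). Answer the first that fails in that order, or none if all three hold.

m₁+m₂+m₃ = 2 + 0 − 2 = 0  ✓
triangle: |2−3|=1 ≤ l₃=2 ≤ 2+3=5  ✓
parity: l₁+l₂+l₃ = 7 is odd  ✗

parity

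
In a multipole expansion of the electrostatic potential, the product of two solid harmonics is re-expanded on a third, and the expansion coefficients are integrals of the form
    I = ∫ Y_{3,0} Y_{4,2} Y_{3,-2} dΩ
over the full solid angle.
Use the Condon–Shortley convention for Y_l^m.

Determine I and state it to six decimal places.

m-sum 0 ✓  L=10 even ✓  1≤3≤7 ✓
Π(2lᵢ+1) = 7×9×7 = 441
triangle coeff Δ(3,4,3) = 1/34650
Σ_t [1,3]: t=1:−1/72 t=2:+1/16 t=3:−1/72 = 5/144
(3j)²=2/77 [(3 4 3; 0 0 0)], sign=-1
Σ_t [2,3]: t=2:+1/96 t=3:−1/72 = -1/288
(3j)²=1/462 [(3 4 3; 0 2 -2)], sign=+1
⇒ 4πI² = 3/121
I = (-1)√(3/121/(4π)) = -0.04441841

-0.044418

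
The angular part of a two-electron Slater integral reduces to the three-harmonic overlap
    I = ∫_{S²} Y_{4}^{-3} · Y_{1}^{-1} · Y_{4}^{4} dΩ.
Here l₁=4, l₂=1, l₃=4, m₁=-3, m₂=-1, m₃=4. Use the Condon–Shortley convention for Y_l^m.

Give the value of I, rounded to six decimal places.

0.000000

Σlᵢ=9 odd — θ-integrand is odd under cosθ→−cosθ; I=0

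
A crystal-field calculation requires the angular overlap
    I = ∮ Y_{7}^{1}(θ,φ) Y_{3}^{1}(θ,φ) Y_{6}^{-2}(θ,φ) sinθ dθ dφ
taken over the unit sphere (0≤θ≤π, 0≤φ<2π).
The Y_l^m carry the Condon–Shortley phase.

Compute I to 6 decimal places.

0.062364

Checks pass: Σm=0; 16 even; l₃=6∈[4,10].
(2·7+1)(2·3+1)(2·6+1) = 1365
Δ: 4! 10! 2! / 17! → 1/2042040
sum: t=1:−1/207360 t=2:+1/57600 t=3:−1/207360 = 1/129600
3j²(7 3 6; 0 0 0) = Δ·Π!·Σ² = 168/12155  (sign +1)
sum: t=2:+1/138240 t=3:−1/181440 t=4:+1/3870720 = 23/11612160
3j²(7 3 6; 1 1 -2) = Δ·Π!·Σ² = 529/204204  (sign +1)
combine: 4πI² = 1365·168/12155·529/204204 = 22218/454597
take √, sign +1: I = 0.06236404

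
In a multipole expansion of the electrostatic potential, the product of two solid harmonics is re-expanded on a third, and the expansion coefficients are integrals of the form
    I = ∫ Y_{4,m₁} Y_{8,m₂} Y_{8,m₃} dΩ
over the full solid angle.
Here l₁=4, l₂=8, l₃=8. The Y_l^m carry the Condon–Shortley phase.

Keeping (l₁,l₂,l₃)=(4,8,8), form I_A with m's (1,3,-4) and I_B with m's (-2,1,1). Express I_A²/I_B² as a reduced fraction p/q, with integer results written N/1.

l's match ⇒ only the (l;m) 3-j factors differ between A and B.
A: triangle coeff Δ(4,8,8) = 1/185175900; Σ_t [0,3]: t=0:+1/5748019200 t=1:−1/174182400 t=2:+1/52254720 t=3:−1/139345920 = 7/1094860800; (3j)²=147/16796 [(4 8 8; 1 3 -4)], sign=+1
B: triangle coeff Δ(4,8,8) = 1/185175900; Σ_t [2,4]: t=2:+1/58060800 t=3:−1/18662400 t=4:+1/58060800 = -1/52254720; (3j)²=40/4199 [(4 8 8; -2 1 1)], sign=+1
I_A²/I_B² = (147/16796)/(40/4199) = 147/160

147/160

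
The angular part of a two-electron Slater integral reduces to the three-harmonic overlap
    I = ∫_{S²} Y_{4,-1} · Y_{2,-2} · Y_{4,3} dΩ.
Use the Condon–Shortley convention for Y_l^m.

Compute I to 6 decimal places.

m-sum 0 ✓  L=10 even ✓  2≤4≤6 ✓
Π(2lᵢ+1) = 9×5×9 = 405
triangle coeff Δ(4,2,4) = 1/13860
Σ_t [0,2]: t=0:+1/192 t=1:−1/36 t=2:+1/192 = -5/288
(3j)²=20/693 [(4 2 4; 0 0 0)], sign=-1
Σ_t [0,0]: t=0:+1/480 = 1/480
(3j)²=3/110 [(4 2 4; -1 -2 3)], sign=-1
⇒ 4πI² = 270/847
I = (+1)√(270/847/(4π)) = 0.15927046

0.159270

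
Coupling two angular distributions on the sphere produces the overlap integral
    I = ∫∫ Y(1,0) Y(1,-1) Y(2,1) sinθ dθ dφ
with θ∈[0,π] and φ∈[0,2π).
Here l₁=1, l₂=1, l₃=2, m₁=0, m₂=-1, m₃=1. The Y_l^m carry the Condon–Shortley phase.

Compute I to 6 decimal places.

m-sum 0 ✓  L=4 even ✓  0≤2≤2 ✓
Π(2lᵢ+1) = 3×3×5 = 45
triangle coeff Δ(1,1,2) = 1/30
Σ_t [0,0]: t=0:+1/1 = 1/1
(3j)²=2/15 [(1 1 2; 0 0 0)], sign=+1
Σ_t [0,0]: t=0:+1/2 = 1/2
(3j)²=1/10 [(1 1 2; 0 -1 1)], sign=-1
⇒ 4πI² = 3/5
I = (-1)√(3/5/(4π)) = -0.21850969

-0.218510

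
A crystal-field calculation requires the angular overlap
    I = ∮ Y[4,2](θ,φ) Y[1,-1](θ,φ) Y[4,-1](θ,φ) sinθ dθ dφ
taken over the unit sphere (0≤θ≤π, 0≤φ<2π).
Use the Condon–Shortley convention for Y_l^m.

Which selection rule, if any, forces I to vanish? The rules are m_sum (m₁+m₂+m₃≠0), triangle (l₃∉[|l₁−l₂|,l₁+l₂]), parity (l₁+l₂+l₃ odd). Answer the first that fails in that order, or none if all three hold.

parity

azimuthal sum: 2 − 1 − 1 = 0  ✓
3 ≤ 4 ≤ 5 (triangle on l)  ✓
L = 4 + 1 + 4 = 9 (odd)  ✗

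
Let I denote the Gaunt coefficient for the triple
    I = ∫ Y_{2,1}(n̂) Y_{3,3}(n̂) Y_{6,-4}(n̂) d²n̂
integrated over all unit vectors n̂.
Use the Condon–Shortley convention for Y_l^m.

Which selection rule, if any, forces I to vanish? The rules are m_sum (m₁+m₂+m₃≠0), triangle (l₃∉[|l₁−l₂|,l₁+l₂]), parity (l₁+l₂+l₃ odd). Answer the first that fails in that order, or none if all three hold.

triangle

Σmᵢ = 0  ✓
l₃∈[|l₁−l₂|,l₁+l₂]=[1,5], have l₃=6  ✗
Σlᵢ = 11 ⇒ odd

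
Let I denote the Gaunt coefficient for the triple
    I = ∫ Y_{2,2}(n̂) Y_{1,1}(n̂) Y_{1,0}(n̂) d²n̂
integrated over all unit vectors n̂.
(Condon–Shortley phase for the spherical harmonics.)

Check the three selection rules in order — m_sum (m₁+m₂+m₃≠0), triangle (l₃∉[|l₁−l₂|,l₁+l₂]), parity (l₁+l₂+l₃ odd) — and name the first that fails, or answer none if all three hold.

m₁+m₂+m₃ = 2 + 1 + 0 = 3  ✗
triangle: |2−1|=1 ≤ l₃=1 ≤ 2+1=3
parity: l₁+l₂+l₃ = 4 is even

m_sum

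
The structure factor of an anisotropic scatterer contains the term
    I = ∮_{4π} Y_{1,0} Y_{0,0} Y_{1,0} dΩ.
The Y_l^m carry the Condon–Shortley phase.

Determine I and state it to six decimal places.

Rules hold: Σm=0, L=2 even, 1≤1≤1.
N = 3·1·3 = 9
Δ = 0!·2!·0!/3! = 1/3
Racah Σ t=0..0: t=0:+1/1 = 1/1
⇒ 3j(1 0 1; 0 0 0)² = 1/3, sgn -1
(m-triple is (0,0,0) — same symbol as above.)
4πI² = N·(3j₀)²·(3jₘ)² = 1/1
I = +1·√(1/4π) = 0.28209479

0.282095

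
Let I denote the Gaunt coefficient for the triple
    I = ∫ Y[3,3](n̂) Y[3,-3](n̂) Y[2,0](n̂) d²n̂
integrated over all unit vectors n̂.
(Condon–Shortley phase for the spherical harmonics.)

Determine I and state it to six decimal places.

0.210261

m-sum 0 ✓  L=8 even ✓  0≤2≤6 ✓
Π(2lᵢ+1) = 7×7×5 = 245
triangle coeff Δ(3,3,2) = 1/3780
Σ_t [1,3]: t=1:−1/24 t=2:+1/4 t=3:−1/24 = 1/6
(3j)²=4/105 [(3 3 2; 0 0 0)], sign=+1
Σ_t [0,0]: t=0:+1/96 = 1/96
(3j)²=5/84 [(3 3 2; 3 -3 0)], sign=+1
⇒ 4πI² = 5/9
I = (+1)√(5/9/(4π)) = 0.21026104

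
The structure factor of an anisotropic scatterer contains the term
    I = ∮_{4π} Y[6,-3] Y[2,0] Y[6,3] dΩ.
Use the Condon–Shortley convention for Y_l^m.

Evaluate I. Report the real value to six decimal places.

m-sum 0 ✓  L=14 even ✓  4≤6≤8 ✓
Π(2lᵢ+1) = 13×5×13 = 845
triangle coeff Δ(6,2,6) = 1/90090
Σ_t [0,2]: t=0:+1/69120 t=1:−1/14400 t=2:+1/69120 = -7/172800
(3j)²=14/715 [(6 2 6; 0 0 0)], sign=-1
Σ_t [0,2]: t=0:+1/1451520 t=1:−1/80640 t=2:+1/120960 = -1/290304
(3j)²=5/2002 [(6 2 6; -3 0 3)], sign=+1
⇒ 4πI² = 5/121
I = (-1)√(5/121/(4π)) = -0.05734392

-0.057344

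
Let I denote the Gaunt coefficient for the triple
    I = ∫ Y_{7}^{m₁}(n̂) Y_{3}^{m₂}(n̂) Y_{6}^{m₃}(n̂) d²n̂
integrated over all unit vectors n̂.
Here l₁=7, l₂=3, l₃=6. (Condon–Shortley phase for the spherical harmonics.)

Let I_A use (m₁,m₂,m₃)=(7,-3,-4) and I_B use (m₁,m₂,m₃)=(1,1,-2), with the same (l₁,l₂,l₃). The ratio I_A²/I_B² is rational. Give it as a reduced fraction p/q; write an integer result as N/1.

3003/1058

l's match ⇒ only the (l;m) 3-j factors differ between A and B.
A: triangle coeff Δ(7,3,6) = 1/2042040; Σ_t [0,0]: t=0:+1/174182400 = 1/174182400; (3j)²=1/136 [(7 3 6; 7 -3 -4)], sign=+1
B: triangle coeff Δ(7,3,6) = 1/2042040; Σ_t [2,4]: t=2:+1/138240 t=3:−1/181440 t=4:+1/3870720 = 23/11612160; (3j)²=529/204204 [(7 3 6; 1 1 -2)], sign=+1
I_A²/I_B² = (1/136)/(529/204204) = 3003/1058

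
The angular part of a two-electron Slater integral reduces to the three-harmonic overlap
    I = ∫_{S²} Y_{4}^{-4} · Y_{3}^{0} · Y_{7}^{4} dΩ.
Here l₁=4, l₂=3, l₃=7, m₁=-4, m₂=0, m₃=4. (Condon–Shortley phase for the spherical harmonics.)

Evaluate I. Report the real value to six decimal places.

Rules hold: Σm=0, L=14 even, 1≤7≤7.
N = 9·7·15 = 945
Δ = 0!·8!·6!/15! = 1/45045
Racah Σ t=0..0: t=0:+1/20736 = 1/20736
⇒ 3j(4 3 7; 0 0 0)² = 35/1287, sgn -1
Racah Σ t=0..0: t=0:+1/1451520 = 1/1451520
⇒ 3j(4 3 7; -4 0 4)² = 1/273, sgn -1
4πI² = N·(3j₀)²·(3jₘ)² = 175/1859
I = +1·√(0.0941366/4π) = 0.08655146

0.086551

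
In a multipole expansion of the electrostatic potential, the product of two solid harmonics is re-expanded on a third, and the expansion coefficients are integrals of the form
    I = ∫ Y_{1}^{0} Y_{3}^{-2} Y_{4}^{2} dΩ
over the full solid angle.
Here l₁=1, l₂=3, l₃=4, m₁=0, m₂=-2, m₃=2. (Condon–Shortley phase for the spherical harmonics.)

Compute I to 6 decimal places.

m-sum 0 ✓  L=8 even ✓  2≤4≤4 ✓
Π(2lᵢ+1) = 3×7×9 = 189
triangle coeff Δ(1,3,4) = 1/252
Σ_t [0,0]: t=0:+1/36 = 1/36
(3j)²=4/63 [(1 3 4; 0 0 0)], sign=+1
Σ_t [0,0]: t=0:+1/120 = 1/120
(3j)²=1/21 [(1 3 4; 0 -2 2)], sign=+1
⇒ 4πI² = 4/7
I = (+1)√(4/7/(4π)) = 0.21324362

0.213244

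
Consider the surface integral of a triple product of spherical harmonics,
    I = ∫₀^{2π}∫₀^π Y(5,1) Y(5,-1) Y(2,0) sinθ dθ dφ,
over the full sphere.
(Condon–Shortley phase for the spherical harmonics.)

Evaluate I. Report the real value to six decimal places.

m-sum 0 ✓  L=12 even ✓  0≤2≤10 ✓
Π(2lᵢ+1) = 11×11×5 = 605
triangle coeff Δ(5,5,2) = 1/38610
Σ_t [3,5]: t=3:−1/2880 t=4:+1/576 t=5:−1/2880 = 1/960
(3j)²=10/429 [(5 5 2; 0 0 0)], sign=+1
Σ_t [2,4]: t=2:+1/5760 t=3:−1/720 t=4:+1/2304 = -1/1280
(3j)²=27/1430 [(5 5 2; 1 -1 0)], sign=-1
⇒ 4πI² = 45/169
I = (-1)√(45/169/(4π)) = -0.14556534

-0.145565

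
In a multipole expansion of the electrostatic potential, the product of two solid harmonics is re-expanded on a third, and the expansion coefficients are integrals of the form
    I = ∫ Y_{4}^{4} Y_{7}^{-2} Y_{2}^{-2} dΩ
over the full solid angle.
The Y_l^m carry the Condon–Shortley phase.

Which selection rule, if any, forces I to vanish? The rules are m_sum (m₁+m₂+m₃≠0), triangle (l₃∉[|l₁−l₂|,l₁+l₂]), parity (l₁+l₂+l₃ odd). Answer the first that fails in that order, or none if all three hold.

triangle

azimuthal sum: 4 − 2 − 2 = 0  ✓
3 ≤ 2 ≤ 11 (triangle on l)  ✗
L = 4 + 7 + 2 = 13 (odd)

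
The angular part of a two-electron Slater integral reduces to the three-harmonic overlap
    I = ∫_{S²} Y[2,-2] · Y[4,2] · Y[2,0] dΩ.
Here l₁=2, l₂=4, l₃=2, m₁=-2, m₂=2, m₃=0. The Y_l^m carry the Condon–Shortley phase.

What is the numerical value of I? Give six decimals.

Checks pass: Σm=0; 8 even; l₃=2∈[2,6].
(2·2+1)(2·4+1)(2·2+1) = 225
Δ: 4! 0! 4! / 9! → 1/630
sum: t=2:+1/16 = 1/16
3j²(2 4 2; 0 0 0) = Δ·Π!·Σ² = 2/35  (sign +1)
sum: t=4:+1/96 = 1/96
3j²(2 4 2; -2 2 0) = Δ·Π!·Σ² = 1/42  (sign +1)
combine: 4πI² = 225·2/35·1/42 = 15/49
take √, sign +1: I = 0.15607835

0.156078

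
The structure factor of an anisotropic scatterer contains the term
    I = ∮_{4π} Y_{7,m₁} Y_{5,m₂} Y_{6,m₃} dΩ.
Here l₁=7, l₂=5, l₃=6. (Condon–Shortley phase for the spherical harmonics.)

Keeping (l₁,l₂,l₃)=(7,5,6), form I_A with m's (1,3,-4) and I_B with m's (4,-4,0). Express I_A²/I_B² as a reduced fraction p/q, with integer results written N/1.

507/77

Same 7,5,6: normalisation and zero-m 3j drop out of the ratio.
A: Δ: 6! 8! 4! / 19! → 1/174594420; sum: t=4:+1/1658880 t=5:−1/3628800 t=6:+1/116121600 = 13/38707200; 3j²(7 5 6; 1 3 -4) = Δ·Π!·Σ² = 39/3553  (sign +1)
B: Δ: 6! 8! 4! / 19! → 1/174594420; sum: t=0:+1/3110400 t=1:−1/4147200 = 1/12441600; 3j²(7 5 6; 4 -4 0) = Δ·Π!·Σ² = 7/4199  (sign +1)
I_A²/I_B² = (39/3553)/(7/4199) = 507/77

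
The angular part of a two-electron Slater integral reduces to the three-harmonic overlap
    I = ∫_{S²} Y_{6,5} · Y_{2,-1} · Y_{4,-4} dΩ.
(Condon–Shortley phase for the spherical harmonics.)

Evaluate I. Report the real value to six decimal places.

-0.204295

Rules hold: Σm=0, L=12 even, 4≤4≤8.
N = 13·5·9 = 585
Δ = 4!·8!·0!/13! = 1/6435
Racah Σ t=2..2: t=2:+1/2304 = 1/2304
⇒ 3j(6 2 4; 0 0 0)² = 5/143, sgn +1
Racah Σ t=1..1: t=1:−1/241920 = -1/241920
⇒ 3j(6 2 4; 5 -1 -4)² = 1/39, sgn -1
4πI² = N·(3j₀)²·(3jₘ)² = 75/143
I = -1·√(0.524476/4π) = -0.20429497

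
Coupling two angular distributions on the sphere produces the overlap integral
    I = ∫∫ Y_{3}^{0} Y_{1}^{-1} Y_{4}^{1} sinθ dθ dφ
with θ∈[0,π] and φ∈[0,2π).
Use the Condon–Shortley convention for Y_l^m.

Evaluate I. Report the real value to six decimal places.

Rules hold: Σm=0, L=8 even, 2≤4≤4.
N = 7·3·9 = 189
Δ = 0!·6!·2!/9! = 1/252
Racah Σ t=0..0: t=0:+1/36 = 1/36
⇒ 3j(3 1 4; 0 0 0)² = 4/63, sgn +1
Racah Σ t=0..0: t=0:+1/72 = 1/72
⇒ 3j(3 1 4; 0 -1 1)² = 5/126, sgn -1
4πI² = N·(3j₀)²·(3jₘ)² = 10/21
I = -1·√(0.47619/4π) = -0.19466390

-0.194664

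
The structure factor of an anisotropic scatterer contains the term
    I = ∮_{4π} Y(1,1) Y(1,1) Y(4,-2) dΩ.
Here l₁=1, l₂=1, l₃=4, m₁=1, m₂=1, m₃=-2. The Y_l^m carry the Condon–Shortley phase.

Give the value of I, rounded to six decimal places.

0.000000

triangle: need 0≤l₃≤2, have 4; I=0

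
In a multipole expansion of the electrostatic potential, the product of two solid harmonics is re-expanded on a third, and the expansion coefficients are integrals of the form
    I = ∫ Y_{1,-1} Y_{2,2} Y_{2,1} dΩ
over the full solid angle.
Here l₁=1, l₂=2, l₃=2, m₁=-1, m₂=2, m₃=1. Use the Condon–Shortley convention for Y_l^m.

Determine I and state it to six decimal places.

0.000000

m-sum = -1 + 2 + 1 = 2 ≠ 0 ⇒ I = 0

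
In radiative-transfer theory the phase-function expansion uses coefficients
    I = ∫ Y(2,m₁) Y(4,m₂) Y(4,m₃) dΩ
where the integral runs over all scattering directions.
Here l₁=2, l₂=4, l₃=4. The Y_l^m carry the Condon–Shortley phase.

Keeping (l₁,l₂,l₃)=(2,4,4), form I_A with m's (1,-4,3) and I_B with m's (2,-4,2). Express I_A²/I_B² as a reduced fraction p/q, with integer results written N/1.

7/2

Same 2,4,4: normalisation and zero-m 3j drop out of the ratio.
A: Δ: 2! 2! 6! / 11! → 1/13860; sum: t=0:+1/1440 = 1/1440; 3j²(2 4 4; 1 -4 3) = Δ·Π!·Σ² = 7/165  (sign -1)
B: Δ: 2! 2! 6! / 11! → 1/13860; sum: t=0:+1/2880 = 1/2880; 3j²(2 4 4; 2 -4 2) = Δ·Π!·Σ² = 2/165  (sign +1)
I_A²/I_B² = (7/165)/(2/165) = 7/2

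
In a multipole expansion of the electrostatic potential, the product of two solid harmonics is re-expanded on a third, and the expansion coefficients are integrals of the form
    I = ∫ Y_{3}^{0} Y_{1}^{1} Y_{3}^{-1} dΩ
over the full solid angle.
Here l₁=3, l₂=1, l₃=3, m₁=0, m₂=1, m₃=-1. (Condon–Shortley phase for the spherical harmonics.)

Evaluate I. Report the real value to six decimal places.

Σlᵢ=7 odd — θ-integrand is odd under cosθ→−cosθ; I=0

0.000000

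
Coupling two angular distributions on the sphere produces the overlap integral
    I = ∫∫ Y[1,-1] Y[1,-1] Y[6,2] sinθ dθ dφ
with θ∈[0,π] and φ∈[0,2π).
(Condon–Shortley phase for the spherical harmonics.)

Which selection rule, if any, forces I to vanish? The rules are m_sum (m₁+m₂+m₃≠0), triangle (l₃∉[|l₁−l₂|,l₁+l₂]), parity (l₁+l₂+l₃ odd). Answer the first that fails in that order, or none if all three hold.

m₁+m₂+m₃ = -1 − 1 + 2 = 0  ✓
triangle: |1−1|=0 ≤ l₃=6 ≤ 1+1=2  ✗
parity: l₁+l₂+l₃ = 8 is even

triangle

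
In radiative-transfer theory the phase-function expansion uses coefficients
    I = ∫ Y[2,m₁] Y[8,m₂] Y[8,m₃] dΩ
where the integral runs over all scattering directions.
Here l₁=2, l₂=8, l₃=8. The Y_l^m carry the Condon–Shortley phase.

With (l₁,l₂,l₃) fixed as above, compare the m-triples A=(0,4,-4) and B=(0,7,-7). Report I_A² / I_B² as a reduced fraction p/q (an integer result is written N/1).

Same 2,8,8: normalisation and zero-m 3j drop out of the ratio.
A: Δ: 2! 2! 14! / 19! → 1/348840; sum: t=0:+1/3832012800 t=1:−1/239500800 t=2:+1/348364800 = -1/958003200; 3j²(2 8 8; 0 4 -4) = Δ·Π!·Σ² = 8/4845  (sign -1)
B: Δ: 2! 2! 14! / 19! → 1/348840; sum: t=1:−1/87178291200 t=2:+1/24908083200 = 1/34871316480; 3j²(2 8 8; 0 7 -7) = Δ·Π!·Σ² = 125/7752  (sign -1)
I_A²/I_B² = (8/4845)/(125/7752) = 64/625

64/625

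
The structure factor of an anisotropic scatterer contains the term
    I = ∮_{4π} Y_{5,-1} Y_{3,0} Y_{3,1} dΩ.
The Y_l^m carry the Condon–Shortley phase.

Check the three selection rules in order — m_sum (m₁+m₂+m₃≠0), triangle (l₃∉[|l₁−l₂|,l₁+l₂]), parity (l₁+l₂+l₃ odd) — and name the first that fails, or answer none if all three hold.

m₁+m₂+m₃ = -1 + 0 + 1 = 0  ✓
triangle: |5−3|=2 ≤ l₃=3 ≤ 5+3=8  ✓
parity: l₁+l₂+l₃ = 11 is odd  ✗

parity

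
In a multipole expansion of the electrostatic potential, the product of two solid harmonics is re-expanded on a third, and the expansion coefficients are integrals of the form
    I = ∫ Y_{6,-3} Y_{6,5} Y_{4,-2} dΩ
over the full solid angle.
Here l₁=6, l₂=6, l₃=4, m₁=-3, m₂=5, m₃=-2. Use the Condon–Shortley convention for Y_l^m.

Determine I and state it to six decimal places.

Rules hold: Σm=0, L=16 even, 0≤4≤12.
N = 13·13·9 = 1521
Δ = 8!·4!·4!/17! = 1/15315300
Racah Σ t=2..6: t=2:+1/829440 t=3:−1/25920 t=4:+1/9216 t=5:−1/25920 t=6:+1/829440 = 7/207360
⇒ 3j(6 6 4; 0 0 0)² = 28/2431, sgn +1
Racah Σ t=7..8: t=7:−1/483840 t=8:+1/1451520 = -1/725760
⇒ 3j(6 6 4; -3 5 -2)² = 24/1547, sgn -1
4πI² = N·(3j₀)²·(3jₘ)² = 864/3179
I = -1·√(0.271784/4π) = -0.14706410

-0.147064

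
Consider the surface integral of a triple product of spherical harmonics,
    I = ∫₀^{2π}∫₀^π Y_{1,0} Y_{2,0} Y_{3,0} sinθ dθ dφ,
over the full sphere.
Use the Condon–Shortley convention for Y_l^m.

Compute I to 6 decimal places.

Checks pass: Σm=0; 6 even; l₃=3∈[1,3].
(2·1+1)(2·2+1)(2·3+1) = 105
Δ: 0! 2! 4! / 7! → 1/105
sum: t=0:+1/4 = 1/4
3j²(1 2 3; 0 0 0) = Δ·Π!·Σ² = 3/35  (sign -1)
(m-triple is (0,0,0) — same symbol as above.)
combine: 4πI² = 105·3/35·3/35 = 27/35
take √, sign +1: I = 0.24776670

0.247767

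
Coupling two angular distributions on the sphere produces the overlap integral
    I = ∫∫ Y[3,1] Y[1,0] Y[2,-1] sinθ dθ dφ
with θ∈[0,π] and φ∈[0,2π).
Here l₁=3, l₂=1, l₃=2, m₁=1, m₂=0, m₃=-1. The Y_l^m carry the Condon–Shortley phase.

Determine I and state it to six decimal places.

-0.233597

Checks pass: Σm=0; 6 even; l₃=2∈[2,4].
(2·3+1)(2·1+1)(2·2+1) = 105
Δ: 2! 4! 0! / 7! → 1/105
sum: t=1:−1/4 = -1/4
3j²(3 1 2; 0 0 0) = Δ·Π!·Σ² = 3/35  (sign -1)
sum: t=1:−1/6 = -1/6
3j²(3 1 2; 1 0 -1) = Δ·Π!·Σ² = 8/105  (sign +1)
combine: 4πI² = 105·3/35·8/105 = 24/35
take √, sign -1: I = -0.23359668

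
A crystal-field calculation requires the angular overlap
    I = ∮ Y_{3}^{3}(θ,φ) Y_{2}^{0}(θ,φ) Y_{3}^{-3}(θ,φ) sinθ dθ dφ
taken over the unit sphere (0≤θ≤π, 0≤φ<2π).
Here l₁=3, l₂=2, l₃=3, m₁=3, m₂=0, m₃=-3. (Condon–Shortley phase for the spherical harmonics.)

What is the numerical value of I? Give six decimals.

0.210261

m-sum 0 ✓  L=8 even ✓  1≤3≤5 ✓
Π(2lᵢ+1) = 7×5×7 = 245
triangle coeff Δ(3,2,3) = 1/3780
Σ_t [0,2]: t=0:+1/24 t=1:−1/4 t=2:+1/24 = -1/6
(3j)²=4/105 [(3 2 3; 0 0 0)], sign=+1
Σ_t [0,0]: t=0:+1/96 = 1/96
(3j)²=5/84 [(3 2 3; 3 0 -3)], sign=+1
⇒ 4πI² = 5/9
I = (+1)√(5/9/(4π)) = 0.21026104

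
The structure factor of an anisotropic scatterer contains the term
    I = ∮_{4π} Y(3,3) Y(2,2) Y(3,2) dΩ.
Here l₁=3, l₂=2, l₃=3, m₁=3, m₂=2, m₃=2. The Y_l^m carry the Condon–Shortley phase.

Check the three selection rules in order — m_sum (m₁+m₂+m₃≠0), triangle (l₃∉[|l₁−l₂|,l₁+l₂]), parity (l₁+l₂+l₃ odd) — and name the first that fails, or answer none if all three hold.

azimuthal sum: 3 + 2 + 2 = 7  ✗
1 ≤ 3 ≤ 5 (triangle on l)
L = 3 + 2 + 3 = 8 (even)

m_sum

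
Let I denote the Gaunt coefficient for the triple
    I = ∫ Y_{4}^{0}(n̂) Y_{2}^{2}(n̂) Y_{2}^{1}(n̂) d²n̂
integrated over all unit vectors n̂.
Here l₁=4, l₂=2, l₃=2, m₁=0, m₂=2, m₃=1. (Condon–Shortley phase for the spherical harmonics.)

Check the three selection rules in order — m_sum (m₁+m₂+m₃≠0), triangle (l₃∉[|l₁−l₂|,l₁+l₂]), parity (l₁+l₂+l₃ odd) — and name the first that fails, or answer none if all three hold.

m_sum

Σmᵢ = 3  ✗
l₃∈[|l₁−l₂|,l₁+l₂]=[2,6], have l₃=2
Σlᵢ = 8 ⇒ even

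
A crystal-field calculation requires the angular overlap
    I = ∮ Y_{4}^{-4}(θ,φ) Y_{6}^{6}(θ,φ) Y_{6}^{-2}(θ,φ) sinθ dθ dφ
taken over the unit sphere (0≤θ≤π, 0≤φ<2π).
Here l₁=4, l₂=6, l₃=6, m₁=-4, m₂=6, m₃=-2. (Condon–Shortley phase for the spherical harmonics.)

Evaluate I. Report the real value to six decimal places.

0.056161

m-sum 0 ✓  L=16 even ✓  2≤6≤10 ✓
Π(2lᵢ+1) = 9×13×13 = 1521
triangle coeff Δ(4,6,6) = 1/15315300
Σ_t [0,4]: t=0:+1/829440 t=1:−1/25920 t=2:+1/9216 t=3:−1/25920 t=4:+1/829440 = 7/207360
(3j)²=28/2431 [(4 6 6; 0 0 0)], sign=+1
Σ_t [4,4]: t=4:+1/23224320 = 1/23224320
(3j)²=1/442 [(4 6 6; -4 6 -2)], sign=+1
⇒ 4πI² = 126/3179
I = (+1)√(126/3179/(4π)) = 0.05616103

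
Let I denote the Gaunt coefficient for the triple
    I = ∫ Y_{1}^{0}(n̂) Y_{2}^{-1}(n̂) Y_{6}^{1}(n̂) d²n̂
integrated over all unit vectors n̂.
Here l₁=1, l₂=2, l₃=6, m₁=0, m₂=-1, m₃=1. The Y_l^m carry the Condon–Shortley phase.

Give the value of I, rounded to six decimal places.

0.000000

l₃=6 ∉ [1,3] — triangle fails ⇒ I = 0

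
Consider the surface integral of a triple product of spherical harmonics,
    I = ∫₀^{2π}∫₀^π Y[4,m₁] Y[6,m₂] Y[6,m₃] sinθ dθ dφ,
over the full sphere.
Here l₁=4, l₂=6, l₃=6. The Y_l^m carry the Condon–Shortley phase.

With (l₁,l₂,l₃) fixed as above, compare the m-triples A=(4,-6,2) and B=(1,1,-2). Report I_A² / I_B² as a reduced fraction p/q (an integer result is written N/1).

Same 4,6,6: normalisation and zero-m 3j drop out of the ratio.
A: Δ: 4! 4! 8! / 17! → 1/15315300; sum: t=0:+1/23224320 = 1/23224320; 3j²(4 6 6; 4 -6 2) = Δ·Π!·Σ² = 1/442  (sign +1)
B: Δ: 4! 4! 8! / 17! → 1/15315300; sum: t=0:+1/725760 t=1:−1/34560 t=2:+1/17280 t=3:−1/82944 = 53/2903040; 3j²(4 6 6; 1 1 -2) = Δ·Π!·Σ² = 2809/306306  (sign +1)
I_A²/I_B² = (1/442)/(2809/306306) = 693/2809

693/2809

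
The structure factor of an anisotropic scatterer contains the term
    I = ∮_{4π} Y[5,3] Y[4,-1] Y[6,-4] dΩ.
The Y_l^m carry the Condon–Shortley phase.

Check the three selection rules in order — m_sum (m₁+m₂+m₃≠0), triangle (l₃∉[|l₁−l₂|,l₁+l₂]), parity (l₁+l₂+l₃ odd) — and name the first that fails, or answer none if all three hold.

azimuthal sum: 3 − 1 − 4 = -2  ✗
1 ≤ 6 ≤ 9 (triangle on l)
L = 5 + 4 + 6 = 15 (odd)

m_sum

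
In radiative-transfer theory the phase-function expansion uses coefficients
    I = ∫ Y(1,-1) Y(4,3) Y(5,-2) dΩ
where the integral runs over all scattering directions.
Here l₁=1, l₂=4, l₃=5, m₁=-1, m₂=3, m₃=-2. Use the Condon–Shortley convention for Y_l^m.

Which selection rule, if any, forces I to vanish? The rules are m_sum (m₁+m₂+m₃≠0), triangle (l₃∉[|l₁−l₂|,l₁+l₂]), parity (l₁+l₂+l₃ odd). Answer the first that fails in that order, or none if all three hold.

azimuthal sum: -1 + 3 − 2 = 0  ✓
3 ≤ 5 ≤ 5 (triangle on l)  ✓
L = 1 + 4 + 5 = 10 (even)  ✓

none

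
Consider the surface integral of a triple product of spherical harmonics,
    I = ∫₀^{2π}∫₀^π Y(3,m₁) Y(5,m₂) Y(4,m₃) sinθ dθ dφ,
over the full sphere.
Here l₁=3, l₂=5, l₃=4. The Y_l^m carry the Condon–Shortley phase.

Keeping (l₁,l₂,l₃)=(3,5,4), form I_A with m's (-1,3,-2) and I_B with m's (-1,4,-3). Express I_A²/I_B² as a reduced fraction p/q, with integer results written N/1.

l's match ⇒ only the (l;m) 3-j factors differ between A and B.
A: triangle coeff Δ(3,5,4) = 1/180180; Σ_t [2,4]: t=2:+1/5760 t=3:−1/720 t=4:+1/2304 = -1/1280; (3j)²=27/1430 [(3 5 4; -1 3 -2)], sign=-1
B: triangle coeff Δ(3,5,4) = 1/180180; Σ_t [3,4]: t=3:−1/4320 t=4:+1/5760 = -1/17280; (3j)²=7/4290 [(3 5 4; -1 4 -3)], sign=+1
I_A²/I_B² = (27/1430)/(7/4290) = 81/7

81/7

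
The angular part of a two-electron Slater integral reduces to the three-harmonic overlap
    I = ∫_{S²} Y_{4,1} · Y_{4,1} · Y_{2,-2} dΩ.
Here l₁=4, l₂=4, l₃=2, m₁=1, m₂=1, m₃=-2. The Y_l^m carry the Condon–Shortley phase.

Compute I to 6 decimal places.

0.200662

m-sum 0 ✓  L=10 even ✓  0≤2≤8 ✓
Π(2lᵢ+1) = 9×9×5 = 405
triangle coeff Δ(4,4,2) = 1/13860
Σ_t [2,4]: t=2:+1/192 t=3:−1/36 t=4:+1/192 = -5/288
(3j)²=20/693 [(4 4 2; 0 0 0)], sign=-1
Σ_t [3,3]: t=3:−1/144 = -1/144
(3j)²=10/231 [(4 4 2; 1 1 -2)], sign=-1
⇒ 4πI² = 3000/5929
I = (+1)√(3000/5929/(4π)) = 0.20066192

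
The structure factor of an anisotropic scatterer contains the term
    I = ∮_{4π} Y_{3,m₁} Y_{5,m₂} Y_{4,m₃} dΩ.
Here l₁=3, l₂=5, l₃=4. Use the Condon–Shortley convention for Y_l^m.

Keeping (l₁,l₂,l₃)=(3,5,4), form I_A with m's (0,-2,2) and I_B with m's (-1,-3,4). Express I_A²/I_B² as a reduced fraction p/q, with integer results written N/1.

Same 3,5,4: normalisation and zero-m 3j drop out of the ratio.
A: Δ: 4! 2! 6! / 13! → 1/180180; sum: t=1:−1/576 t=2:+1/480 t=3:−1/8640 = 1/4320; 3j²(3 5 4; 0 -2 2) = Δ·Π!·Σ² = 1/2145  (sign +1)
B: Δ: 4! 2! 6! / 13! → 1/180180; sum: t=2:+1/5760 = 1/5760; 3j²(3 5 4; -1 -3 4) = Δ·Π!·Σ² = 56/2145  (sign +1)
I_A²/I_B² = (1/2145)/(56/2145) = 1/56

1/56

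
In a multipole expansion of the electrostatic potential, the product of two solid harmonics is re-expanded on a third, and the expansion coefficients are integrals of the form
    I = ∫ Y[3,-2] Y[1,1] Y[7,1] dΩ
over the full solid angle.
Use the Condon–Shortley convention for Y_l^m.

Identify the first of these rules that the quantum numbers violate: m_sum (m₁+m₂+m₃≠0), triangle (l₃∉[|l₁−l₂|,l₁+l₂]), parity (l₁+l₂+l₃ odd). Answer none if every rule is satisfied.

triangle

Σmᵢ = 0  ✓
l₃∈[|l₁−l₂|,l₁+l₂]=[2,4], have l₃=7  ✗
Σlᵢ = 11 ⇒ odd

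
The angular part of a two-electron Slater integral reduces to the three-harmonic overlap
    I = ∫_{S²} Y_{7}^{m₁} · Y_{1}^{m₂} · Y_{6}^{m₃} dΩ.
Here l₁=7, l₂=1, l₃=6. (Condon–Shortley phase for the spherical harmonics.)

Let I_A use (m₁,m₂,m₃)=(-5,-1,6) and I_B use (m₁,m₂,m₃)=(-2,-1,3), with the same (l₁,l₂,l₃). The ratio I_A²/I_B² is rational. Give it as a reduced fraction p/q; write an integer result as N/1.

1/10

Shared (l₁,l₂,l₃)=(7,1,6): N and (l;000)² cancel in I_A²/I_B².
A: Δ = 2!·12!·0!/15! = 1/1365; Racah Σ t=0..0: t=0:+1/958003200 = 1/958003200; ⇒ 3j(7 1 6; -5 -1 6)² = 1/1365, sgn +1
B: Δ = 2!·12!·0!/15! = 1/1365; Racah Σ t=0..0: t=0:+1/4354560 = 1/4354560; ⇒ 3j(7 1 6; -2 -1 3)² = 2/273, sgn -1
I_A²/I_B² = (1/1365)/(2/273) = 1/10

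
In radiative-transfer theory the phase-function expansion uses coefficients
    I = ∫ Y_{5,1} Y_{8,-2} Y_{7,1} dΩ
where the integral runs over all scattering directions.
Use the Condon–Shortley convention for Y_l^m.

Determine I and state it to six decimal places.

0.110370

Checks pass: Σm=0; 20 even; l₃=7∈[3,13].
(2·5+1)(2·8+1)(2·7+1) = 2805
Δ: 6! 4! 10! / 21! → 1/814773960
sum: t=1:−1/87091200 t=2:+1/4976640 t=3:−1/2073600 t=4:+1/4976640 t=5:−1/87091200 = -1/9676800
3j²(5 8 7; 0 0 0) = Δ·Π!·Σ² = 360/46189  (sign +1)
sum: t=0:+1/298598400 t=1:−1/10368000 t=2:+1/3317760 t=3:−1/6531840 t=4:+1/92897280 = 197/2985984000
3j²(5 8 7; 1 -2 1) = Δ·Π!·Σ² = 38809/5542680  (sign +1)
combine: 4πI² = 2805·360/46189·38809/5542680 = 1746405/11408683
take √, sign +1: I = 0.11036968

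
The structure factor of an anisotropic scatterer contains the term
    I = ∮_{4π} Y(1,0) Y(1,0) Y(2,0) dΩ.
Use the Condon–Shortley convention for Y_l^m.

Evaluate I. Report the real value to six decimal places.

0.252313

Checks pass: Σm=0; 4 even; l₃=2∈[0,2].
(2·1+1)(2·1+1)(2·2+1) = 45
Δ: 0! 2! 2! / 5! → 1/30
sum: t=0:+1/1 = 1/1
3j²(1 1 2; 0 0 0) = Δ·Π!·Σ² = 2/15  (sign +1)
(m-triple is (0,0,0) — same symbol as above.)
combine: 4πI² = 45·2/15·2/15 = 4/5
take √, sign +1: I = 0.25231325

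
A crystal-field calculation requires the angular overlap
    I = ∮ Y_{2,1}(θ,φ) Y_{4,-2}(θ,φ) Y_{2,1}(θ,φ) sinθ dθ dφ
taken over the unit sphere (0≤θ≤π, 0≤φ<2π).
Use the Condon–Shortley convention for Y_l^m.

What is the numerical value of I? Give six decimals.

m-sum 0 ✓  L=8 even ✓  2≤2≤6 ✓
Π(2lᵢ+1) = 5×9×5 = 225
triangle coeff Δ(2,4,2) = 1/630
Σ_t [2,2]: t=2:+1/16 = 1/16
(3j)²=2/35 [(2 4 2; 0 0 0)], sign=+1
Σ_t [1,1]: t=1:−1/36 = -1/36
(3j)²=4/63 [(2 4 2; 1 -2 1)], sign=+1
⇒ 4πI² = 40/49
I = (+1)√(40/49/(4π)) = 0.25487487

0.254875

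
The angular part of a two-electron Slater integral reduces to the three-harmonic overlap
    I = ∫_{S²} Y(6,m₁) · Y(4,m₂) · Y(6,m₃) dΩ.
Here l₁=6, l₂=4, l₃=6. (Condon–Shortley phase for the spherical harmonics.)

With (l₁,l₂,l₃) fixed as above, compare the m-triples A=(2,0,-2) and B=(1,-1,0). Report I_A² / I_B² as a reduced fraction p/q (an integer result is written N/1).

121/840

Shared (l₁,l₂,l₃)=(6,4,6): N and (l;000)² cancel in I_A²/I_B².
A: Δ = 4!·8!·4!/17! = 1/15315300; Racah Σ t=0..4: t=0:+1/331776 t=1:−1/25920 t=2:+1/23040 t=3:−1/181440 t=4:+1/23224320 = 11/4644864; ⇒ 3j(6 4 6; 2 0 -2)² = 11/55692, sgn +1
B: Δ = 4!·8!·4!/17! = 1/15315300; Racah Σ t=0..3: t=0:+1/103680 t=1:−1/13824 t=2:+1/17280 t=3:−1/207360 = -1/103680; ⇒ 3j(6 4 6; 1 -1 0)² = 10/7293, sgn -1
I_A²/I_B² = (11/55692)/(10/7293) = 121/840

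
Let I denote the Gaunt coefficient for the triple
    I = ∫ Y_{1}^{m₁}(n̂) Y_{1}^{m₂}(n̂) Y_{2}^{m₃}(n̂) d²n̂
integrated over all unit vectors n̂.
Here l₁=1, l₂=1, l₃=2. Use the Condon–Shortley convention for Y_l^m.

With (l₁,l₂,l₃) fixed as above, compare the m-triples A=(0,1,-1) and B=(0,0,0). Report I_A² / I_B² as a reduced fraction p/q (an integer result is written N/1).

3/4

Same 1,1,2: normalisation and zero-m 3j drop out of the ratio.
A: Δ: 0! 2! 2! / 5! → 1/30; sum: t=0:+1/2 = 1/2; 3j²(1 1 2; 0 1 -1) = Δ·Π!·Σ² = 1/10  (sign -1)
B: Δ: 0! 2! 2! / 5! → 1/30; sum: t=0:+1/1 = 1/1; 3j²(1 1 2; 0 0 0) = Δ·Π!·Σ² = 2/15  (sign +1)
I_A²/I_B² = (1/10)/(2/15) = 3/4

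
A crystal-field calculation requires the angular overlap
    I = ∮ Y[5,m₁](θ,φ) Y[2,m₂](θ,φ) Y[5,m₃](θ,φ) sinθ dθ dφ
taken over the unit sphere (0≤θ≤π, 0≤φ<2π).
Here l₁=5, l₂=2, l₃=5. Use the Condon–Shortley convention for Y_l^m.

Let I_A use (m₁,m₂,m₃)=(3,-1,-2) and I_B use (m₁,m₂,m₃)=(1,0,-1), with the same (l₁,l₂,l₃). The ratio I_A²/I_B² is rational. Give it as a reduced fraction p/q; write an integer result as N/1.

100/81

l's match ⇒ only the (l;m) 3-j factors differ between A and B.
A: triangle coeff Δ(5,2,5) = 1/38610; Σ_t [0,1]: t=0:+1/2880 t=1:−1/10080 = 1/4032; (3j)²=10/429 [(5 2 5; 3 -1 -2)], sign=-1
B: triangle coeff Δ(5,2,5) = 1/38610; Σ_t [0,2]: t=0:+1/2304 t=1:−1/720 t=2:+1/5760 = -1/1280; (3j)²=27/1430 [(5 2 5; 1 0 -1)], sign=-1
I_A²/I_B² = (10/429)/(27/1430) = 100/81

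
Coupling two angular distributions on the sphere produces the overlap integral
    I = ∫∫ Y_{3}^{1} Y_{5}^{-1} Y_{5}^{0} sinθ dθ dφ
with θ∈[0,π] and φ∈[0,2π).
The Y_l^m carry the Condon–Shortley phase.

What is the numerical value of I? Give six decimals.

0.000000

Σlᵢ=13 odd — θ-integrand is odd under cosθ→−cosθ; I=0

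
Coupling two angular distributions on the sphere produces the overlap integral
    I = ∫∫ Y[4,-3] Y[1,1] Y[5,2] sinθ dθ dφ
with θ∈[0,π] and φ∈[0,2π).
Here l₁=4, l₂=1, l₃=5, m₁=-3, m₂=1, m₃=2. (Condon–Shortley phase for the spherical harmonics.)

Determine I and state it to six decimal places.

Checks pass: Σm=0; 10 even; l₃=5∈[3,5].
(2·4+1)(2·1+1)(2·5+1) = 297
Δ: 0! 8! 2! / 11! → 1/495
sum: t=0:+1/576 = 1/576
3j²(4 1 5; 0 0 0) = Δ·Π!·Σ² = 5/99  (sign -1)
sum: t=0:+1/10080 = 1/10080
3j²(4 1 5; -3 1 2) = Δ·Π!·Σ² = 1/165  (sign -1)
combine: 4πI² = 297·5/99·1/165 = 1/11
take √, sign +1: I = 0.08505478

0.085055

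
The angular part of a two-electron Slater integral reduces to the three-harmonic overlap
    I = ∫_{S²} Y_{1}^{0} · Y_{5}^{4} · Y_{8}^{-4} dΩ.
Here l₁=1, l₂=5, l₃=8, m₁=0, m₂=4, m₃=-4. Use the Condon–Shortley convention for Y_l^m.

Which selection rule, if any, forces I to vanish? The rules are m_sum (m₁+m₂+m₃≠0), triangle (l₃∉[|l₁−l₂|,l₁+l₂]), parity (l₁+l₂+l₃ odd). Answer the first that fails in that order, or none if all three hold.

Σmᵢ = 0  ✓
l₃∈[|l₁−l₂|,l₁+l₂]=[4,6], have l₃=8  ✗
Σlᵢ = 14 ⇒ even

triangle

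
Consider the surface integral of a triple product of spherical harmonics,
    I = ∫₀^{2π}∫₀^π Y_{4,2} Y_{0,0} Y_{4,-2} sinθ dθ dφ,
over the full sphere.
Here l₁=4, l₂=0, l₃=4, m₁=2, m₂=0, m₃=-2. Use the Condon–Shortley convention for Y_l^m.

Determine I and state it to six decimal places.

0.282095

m-sum 0 ✓  L=8 even ✓  4≤4≤4 ✓
Π(2lᵢ+1) = 9×1×9 = 81
triangle coeff Δ(4,0,4) = 1/9
Σ_t [0,0]: t=0:+1/576 = 1/576
(3j)²=1/9 [(4 0 4; 0 0 0)], sign=+1
Σ_t [0,0]: t=0:+1/1440 = 1/1440
(3j)²=1/9 [(4 0 4; 2 0 -2)], sign=+1
⇒ 4πI² = 1/1
I = (+1)√(1/1/(4π)) = 0.28209479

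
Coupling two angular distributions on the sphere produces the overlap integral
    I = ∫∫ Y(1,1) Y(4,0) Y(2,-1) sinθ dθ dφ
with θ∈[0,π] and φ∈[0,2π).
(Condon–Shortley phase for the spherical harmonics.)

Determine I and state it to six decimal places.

0.000000

|1−4|≤2≤1+4 violated ⇒ I = 0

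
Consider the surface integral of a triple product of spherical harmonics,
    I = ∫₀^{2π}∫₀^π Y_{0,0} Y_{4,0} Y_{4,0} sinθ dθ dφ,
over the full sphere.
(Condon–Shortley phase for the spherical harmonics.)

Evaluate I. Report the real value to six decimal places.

Checks pass: Σm=0; 8 even; l₃=4∈[4,4].
(2·0+1)(2·4+1)(2·4+1) = 81
Δ: 0! 0! 8! / 9! → 1/9
sum: t=0:+1/576 = 1/576
3j²(0 4 4; 0 0 0) = Δ·Π!·Σ² = 1/9  (sign +1)
(m-triple is (0,0,0) — same symbol as above.)
combine: 4πI² = 81·1/9·1/9 = 1/1
take √, sign +1: I = 0.28209479

0.282095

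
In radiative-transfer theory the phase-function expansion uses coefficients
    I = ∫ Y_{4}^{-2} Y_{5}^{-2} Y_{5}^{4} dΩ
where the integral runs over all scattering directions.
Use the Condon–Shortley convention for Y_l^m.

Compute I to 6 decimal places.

Rules hold: Σm=0, L=14 even, 1≤5≤9.
N = 9·11·11 = 1089
Δ = 4!·4!·6!/15! = 1/3153150
Racah Σ t=0..4: t=0:+1/69120 t=1:−1/1728 t=2:+1/576 t=3:−1/1728 t=4:+1/69120 = 7/11520
⇒ 3j(4 5 5; 0 0 0)² = 2/143, sgn -1
Racah Σ t=2..3: t=2:+1/11520 t=3:−1/25920 = 1/20736
⇒ 3j(4 5 5; -2 -2 4)² = 5/429, sgn -1
4πI² = N·(3j₀)²·(3jₘ)² = 30/169
I = +1·√(0.177515/4π) = 0.11885360

0.118854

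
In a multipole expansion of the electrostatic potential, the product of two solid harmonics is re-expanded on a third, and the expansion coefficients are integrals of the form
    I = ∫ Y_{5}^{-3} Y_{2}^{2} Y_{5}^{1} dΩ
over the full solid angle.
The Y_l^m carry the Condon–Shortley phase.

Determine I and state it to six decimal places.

0.171169

m-sum 0 ✓  L=12 even ✓  3≤5≤7 ✓
Π(2lᵢ+1) = 11×5×11 = 605
triangle coeff Δ(5,2,5) = 1/38610
Σ_t [0,2]: t=0:+1/2880 t=1:−1/576 t=2:+1/2880 = -1/960
(3j)²=10/429 [(5 2 5; 0 0 0)], sign=+1
Σ_t [2,2]: t=2:+1/5760 = 1/5760
(3j)²=56/2145 [(5 2 5; -3 2 1)], sign=+1
⇒ 4πI² = 560/1521
I = (+1)√(560/1521/(4π)) = 0.17116875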